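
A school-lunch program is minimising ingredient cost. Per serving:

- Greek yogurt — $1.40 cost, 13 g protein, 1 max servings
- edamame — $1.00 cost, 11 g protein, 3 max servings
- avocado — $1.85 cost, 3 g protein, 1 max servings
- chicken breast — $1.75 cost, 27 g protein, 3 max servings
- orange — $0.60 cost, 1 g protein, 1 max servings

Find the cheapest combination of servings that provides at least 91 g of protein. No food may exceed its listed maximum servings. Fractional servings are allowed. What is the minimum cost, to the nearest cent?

$6.16

Cost per g of protein: chicken breast $0.0648, edamame $0.0909, Greek yogurt $0.1077, orange $0.6000, avocado $0.6167.
Take 3 servings of chicken breast: +81.0 g protein for $5.25 (total $5.25, still need 10.0 g).
Take 0.9091 servings of edamame: +10.0 g protein for $0.91 (total $6.16, still need 0.0 g).
Filling from the cheapest source first is optimal under one linear minimum: $6.16.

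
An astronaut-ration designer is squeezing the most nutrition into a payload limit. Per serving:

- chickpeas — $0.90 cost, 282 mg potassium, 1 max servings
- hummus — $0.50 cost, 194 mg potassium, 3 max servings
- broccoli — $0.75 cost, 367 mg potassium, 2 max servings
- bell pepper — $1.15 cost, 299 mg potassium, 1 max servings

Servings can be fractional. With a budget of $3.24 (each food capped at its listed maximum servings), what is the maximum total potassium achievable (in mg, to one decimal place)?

1391.2 mg

Potassium per dollar: broccoli 489.3, hummus 388, chickpeas 313.3, bell pepper 260.
Take 2 servings of broccoli: spends $1.50, +734.0 mg potassium (running total 734.0 mg).
Take 3 servings of hummus: spends $1.50, +582.0 mg potassium (running total 1316.0 mg).
Take 0.2667 servings of chickpeas: spends $0.24, +75.2 mg potassium (running total 1391.2 mg).
Greedy by best ratio exhausts the cost allowance optimally: 1391.2 mg.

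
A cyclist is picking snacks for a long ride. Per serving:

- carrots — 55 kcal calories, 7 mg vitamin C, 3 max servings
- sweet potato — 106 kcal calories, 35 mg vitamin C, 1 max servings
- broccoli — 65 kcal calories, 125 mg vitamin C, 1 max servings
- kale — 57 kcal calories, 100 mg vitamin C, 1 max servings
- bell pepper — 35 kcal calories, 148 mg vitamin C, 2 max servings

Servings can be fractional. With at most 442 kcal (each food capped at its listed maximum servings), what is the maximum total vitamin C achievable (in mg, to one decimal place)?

Vitamin C per kcal: bell pepper 4.229, broccoli 1.923, kale 1.754, sweet potato 0.3302, carrots 0.1273.
Take 2 servings of bell pepper: uses 70 kcal, +296.0 mg vitamin C (running total 296.0 mg).
Take 1 serving of broccoli: uses 65 kcal, +125.0 mg vitamin C (running total 421.0 mg).
Take 1 serving of kale: uses 57 kcal, +100.0 mg vitamin C (running total 521.0 mg).
Take 1 serving of sweet potato: uses 106 kcal, +35.0 mg vitamin C (running total 556.0 mg).
Take 2.618 servings of carrots: uses 144 kcal, +18.3 mg vitamin C (running total 574.3 mg).
Filling greedily by vitamin C-per-kcal is optimal for one linear limit, giving 574.3 mg.

574.3 mg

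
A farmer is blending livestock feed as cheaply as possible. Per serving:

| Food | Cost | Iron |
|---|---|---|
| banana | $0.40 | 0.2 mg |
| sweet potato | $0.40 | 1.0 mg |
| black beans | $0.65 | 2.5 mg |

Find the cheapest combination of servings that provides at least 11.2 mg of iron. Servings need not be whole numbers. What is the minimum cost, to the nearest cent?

Cost per mg of iron: black beans $0.2600, sweet potato $0.4000, banana $2.0000.
With no serving limits, use only black beans: 11.2 mg / 2.5 mg = 4.48 servings × $0.65 = $2.91.

$2.91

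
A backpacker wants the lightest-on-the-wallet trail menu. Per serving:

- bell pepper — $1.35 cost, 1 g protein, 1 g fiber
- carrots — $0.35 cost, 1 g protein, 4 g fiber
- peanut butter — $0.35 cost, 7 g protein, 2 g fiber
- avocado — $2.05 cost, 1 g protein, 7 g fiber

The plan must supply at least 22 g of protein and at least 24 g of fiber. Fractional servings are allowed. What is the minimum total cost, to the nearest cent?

$2.53

bell pepper only: max(22/1, 24/1) = 24 servings → $32.40.
carrots only: max(22/1, 24/4) = 22 servings → $7.70.
peanut butter only: max(22/7, 24/2) = 12 servings → $4.20.
avocado only: max(22/1, 24/7) = 22 servings → $45.10.
bell pepper + carrots with both tight: 21.33 servings and 0.6667 servings → $29.03.
bell pepper + peanut butter: intersection lies outside the first quadrant.
bell pepper + avocado with both tight: 21.67 servings and 0.3333 servings → $29.93.
carrots + peanut butter with both tight: 4.769 servings and 2.462 servings → $2.53.
carrots + avocado: intersection lies outside the first quadrant.
peanut butter + avocado with both tight: 2.766 servings and 2.638 servings → $6.38.
Cheapest feasible corner: $2.53.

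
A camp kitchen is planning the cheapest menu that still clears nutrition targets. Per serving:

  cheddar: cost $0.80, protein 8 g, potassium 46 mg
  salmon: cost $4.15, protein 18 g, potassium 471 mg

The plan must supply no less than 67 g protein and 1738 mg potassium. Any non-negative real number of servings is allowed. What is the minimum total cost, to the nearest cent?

$15.35

cheddar only: max(67/8, 1738/46) = 37.78 servings → $30.23.
salmon only: max(67/18, 1738/471) = 3.722 servings → $15.45.
cheddar + salmon with both tight: 0.09286 servings and 3.681 servings → $15.35.
Cheapest feasible corner: $15.35.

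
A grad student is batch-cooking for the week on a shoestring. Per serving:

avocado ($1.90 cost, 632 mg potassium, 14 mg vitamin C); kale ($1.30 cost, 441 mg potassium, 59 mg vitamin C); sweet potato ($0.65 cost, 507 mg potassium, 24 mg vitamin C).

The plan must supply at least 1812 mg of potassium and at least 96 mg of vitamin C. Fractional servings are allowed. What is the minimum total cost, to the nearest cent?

$2.52

For a min-cost LP with two ≥-constraints, a basic feasible solution has at most two positive variables.
avocado only: max(1812/632, 96/14) = 6.857 servings → $13.03.
kale only: max(1812/441, 96/59) = 4.109 servings → $5.34.
sweet potato only: max(1812/507, 96/24) = 4 servings → $2.60.
avocado + kale with both tight: 2.075 servings and 1.135 servings → $5.42.
avocado + sweet potato: intersection lies outside the first quadrant.
kale + sweet potato with both tight: 0.2682 servings and 3.341 servings → $2.52.
Cheapest feasible corner: $2.52.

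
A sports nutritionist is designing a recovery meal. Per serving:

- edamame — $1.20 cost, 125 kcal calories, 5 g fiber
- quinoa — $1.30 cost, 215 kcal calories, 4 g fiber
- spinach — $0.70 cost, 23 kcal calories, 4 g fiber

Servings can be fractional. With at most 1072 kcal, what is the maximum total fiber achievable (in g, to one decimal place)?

Fiber per kcal: spinach 0.1739, edamame 0.04, quinoa 0.0186.
With no serving limits, spend the whole calories allowance on spinach: 1072 kcal / 23 kcal × 4 g = 186.4 g.

186.4 g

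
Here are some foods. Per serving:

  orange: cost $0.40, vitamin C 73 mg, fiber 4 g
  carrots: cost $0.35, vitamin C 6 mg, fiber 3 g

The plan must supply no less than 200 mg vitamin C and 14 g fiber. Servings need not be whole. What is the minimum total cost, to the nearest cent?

Check every corner: each single food scaled to meet both minima, and each pair solved so both constraints bind.
orange only: max(200/73, 14/4) = 3.5 servings → $1.40.
carrots only: max(200/6, 14/3) = 33.33 servings → $11.67.
orange + carrots with both tight: 2.646 servings and 1.138 servings → $1.46.
The minimum over all feasible corners is $1.40.

$1.40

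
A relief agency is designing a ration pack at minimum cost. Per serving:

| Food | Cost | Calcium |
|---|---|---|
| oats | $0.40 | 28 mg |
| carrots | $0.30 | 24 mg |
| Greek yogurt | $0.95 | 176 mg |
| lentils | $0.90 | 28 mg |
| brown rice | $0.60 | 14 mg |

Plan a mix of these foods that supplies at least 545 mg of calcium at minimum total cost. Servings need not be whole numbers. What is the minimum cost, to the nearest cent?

Cost per mg of calcium: Greek yogurt $0.0054, carrots $0.0125, oats $0.0143, lentils $0.0321, brown rice $0.0429.
With no serving limits, use only Greek yogurt: 545 mg / 176 mg = 3.097 servings × $0.95 = $2.94.

$2.94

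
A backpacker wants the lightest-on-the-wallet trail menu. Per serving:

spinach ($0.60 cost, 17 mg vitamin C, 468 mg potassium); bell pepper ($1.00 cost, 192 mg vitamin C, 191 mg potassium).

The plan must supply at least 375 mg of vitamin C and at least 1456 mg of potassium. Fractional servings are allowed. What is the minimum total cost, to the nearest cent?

$3.18

An LP optimum is at a vertex; with two nutrient constraints at most two foods are used. Check each candidate.
spinach only: max(375/17, 1456/468) = 22.06 servings → $13.24.
bell pepper only: max(375/192, 1456/191) = 7.623 servings → $7.62.
spinach + bell pepper with both tight: 2.401 servings and 1.741 servings → $3.18.
Cheapest feasible corner: $3.18.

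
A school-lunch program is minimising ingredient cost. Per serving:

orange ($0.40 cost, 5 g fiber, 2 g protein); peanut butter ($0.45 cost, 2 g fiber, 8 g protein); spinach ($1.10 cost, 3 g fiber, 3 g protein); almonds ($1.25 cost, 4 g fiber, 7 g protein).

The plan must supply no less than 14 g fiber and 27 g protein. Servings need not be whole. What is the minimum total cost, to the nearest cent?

A basic optimal solution has at most two foods positive. Try each food alone and each pair with both targets met exactly.
orange only: max(14/5, 27/2) = 13.5 servings → $5.40.
peanut butter only: max(14/2, 27/8) = 7 servings → $3.15.
spinach only: max(14/3, 27/3) = 9 servings → $9.90.
almonds only: max(14/4, 27/7) = 3.857 servings → $4.82.
orange + peanut butter with both tight: 1.611 servings and 2.972 servings → $1.98.
orange + spinach with both targets exact would need a negative amount; discard.
orange + almonds: the both-tight solution has a negative serving — not a feasible corner.
peanut butter + spinach with both tight: 2.167 servings and 3.222 servings → $4.52.
peanut butter + almonds with both tight: 0.5556 servings and 3.222 servings → $4.28.
spinach + almonds: the both-tight solution has a negative serving — not a feasible corner.
So the least-cost plan costs $1.98.

$1.98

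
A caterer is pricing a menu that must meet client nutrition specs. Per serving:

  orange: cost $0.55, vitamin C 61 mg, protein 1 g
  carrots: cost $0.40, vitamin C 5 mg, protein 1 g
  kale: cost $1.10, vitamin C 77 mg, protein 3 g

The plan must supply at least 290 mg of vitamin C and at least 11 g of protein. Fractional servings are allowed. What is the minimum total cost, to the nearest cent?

The cheapest plan sits at a corner of the feasible region — with two constraints it uses at most two foods.
orange only: max(290/61, 11/1) = 11 servings → $6.05.
carrots only: max(290/5, 11/1) = 58 servings → $23.20.
kale only: max(290/77, 11/3) = 3.766 servings → $4.14.
orange + carrots with both tight: 4.196 servings and 6.804 servings → $5.03.
orange + kale with both tight: 0.217 servings and 3.594 servings → $4.07.
carrots + kale: the both-tight solution has a negative serving — not a feasible corner.
So the least-cost plan costs $4.07.

$4.07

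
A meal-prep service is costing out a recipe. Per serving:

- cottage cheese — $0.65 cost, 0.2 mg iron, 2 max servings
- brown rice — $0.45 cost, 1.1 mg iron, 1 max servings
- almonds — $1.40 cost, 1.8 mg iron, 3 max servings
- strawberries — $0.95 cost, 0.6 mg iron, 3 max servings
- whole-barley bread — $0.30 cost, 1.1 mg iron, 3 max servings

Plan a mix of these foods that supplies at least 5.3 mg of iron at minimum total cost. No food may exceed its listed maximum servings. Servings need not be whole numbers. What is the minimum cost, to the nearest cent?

Cost per mg of iron: whole-barley bread $0.2727, brown rice $0.4091, almonds $0.7778, strawberries $1.5833, cottage cheese $3.2500.
Take 3 servings of whole-barley bread: +3.3 mg iron for $0.90 (total $0.90, still need 2.0 mg).
Take 1 serving of brown rice: +1.1 mg iron for $0.45 (total $1.35, still need 0.9 mg).
Take 0.5 servings of almonds: +0.9 mg iron for $0.70 (total $2.05, still need 0.0 mg).
Filling from the cheapest source first is optimal under one linear minimum: $2.05.

$2.05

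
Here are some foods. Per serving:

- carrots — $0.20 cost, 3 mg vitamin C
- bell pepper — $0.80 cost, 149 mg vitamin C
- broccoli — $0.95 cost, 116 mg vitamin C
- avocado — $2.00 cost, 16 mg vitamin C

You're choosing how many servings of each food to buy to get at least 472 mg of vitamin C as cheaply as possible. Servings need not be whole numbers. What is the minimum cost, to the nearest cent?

Cost per mg of vitamin C: bell pepper $0.0054, broccoli $0.0082, carrots $0.0667, avocado $0.1250.
With no serving limits, use only bell pepper: 472 mg / 149 mg = 3.168 servings × $0.80 = $2.53.

$2.53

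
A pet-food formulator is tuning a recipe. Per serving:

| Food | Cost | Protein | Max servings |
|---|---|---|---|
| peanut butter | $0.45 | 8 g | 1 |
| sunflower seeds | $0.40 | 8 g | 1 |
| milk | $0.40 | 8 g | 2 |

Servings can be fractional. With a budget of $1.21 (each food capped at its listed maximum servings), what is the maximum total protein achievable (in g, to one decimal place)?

Protein per dollar: sunflower seeds 20, milk 20, peanut butter 17.78.
Take 1 serving of sunflower seeds: spends $0.40, +8.0 g protein (running total 8.0 g).
Take 2 servings of milk: spends $0.80, +16.0 g protein (running total 24.0 g).
Take 0.02222 servings of peanut butter: spends $0.01, +0.2 g protein (running total 24.2 g).
Filling greedily by protein-per-dollar is optimal for one linear limit, giving 24.2 g.

24.2 g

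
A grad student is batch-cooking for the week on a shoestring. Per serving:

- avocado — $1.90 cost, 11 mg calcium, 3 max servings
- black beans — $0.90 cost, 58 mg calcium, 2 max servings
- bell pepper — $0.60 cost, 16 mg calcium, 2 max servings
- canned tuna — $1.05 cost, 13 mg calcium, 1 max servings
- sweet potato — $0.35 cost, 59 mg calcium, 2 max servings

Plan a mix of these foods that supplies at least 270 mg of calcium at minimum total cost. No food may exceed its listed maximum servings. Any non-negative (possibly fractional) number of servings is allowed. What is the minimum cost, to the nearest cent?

Cost per mg of calcium: sweet potato $0.0059, black beans $0.0155, bell pepper $0.0375, canned tuna $0.0808, avocado $0.1727.
Take 2 servings of sweet potato: +118.0 mg calcium for $0.70 (total $0.70, still need 152.0 mg).
Take 2 servings of black beans: +116.0 mg calcium for $1.80 (total $2.50, still need 36.0 mg).
Take 2 servings of bell pepper: +32.0 mg calcium for $1.20 (total $3.70, still need 4.0 mg).
Take 0.3077 servings of canned tuna: +4.0 mg calcium for $0.32 (total $4.02, still need 0.0 mg).
Greedy by cheapest-per-mg is optimal for a single linear constraint, so the minimum cost is $4.02.

$4.02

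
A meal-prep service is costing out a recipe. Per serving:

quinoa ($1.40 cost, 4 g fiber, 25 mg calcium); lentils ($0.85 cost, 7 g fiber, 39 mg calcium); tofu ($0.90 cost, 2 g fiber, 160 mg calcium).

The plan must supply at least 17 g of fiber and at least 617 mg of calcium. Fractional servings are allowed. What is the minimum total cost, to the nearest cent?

$4.37

Compare the cost at each extreme point of the feasible region.
quinoa only: max(17/4, 617/25) = 24.68 servings → $34.55.
lentils only: max(17/7, 617/39) = 15.82 servings → $13.45.
tofu only: max(17/2, 617/160) = 8.5 servings → $7.65.
quinoa + lentils: intersection lies outside the first quadrant.
quinoa + tofu with both tight: 2.519 servings and 3.463 servings → $6.64.
lentils + tofu with both tight: 1.426 servings and 3.509 servings → $4.37.
The minimum over all feasible corners is $4.37.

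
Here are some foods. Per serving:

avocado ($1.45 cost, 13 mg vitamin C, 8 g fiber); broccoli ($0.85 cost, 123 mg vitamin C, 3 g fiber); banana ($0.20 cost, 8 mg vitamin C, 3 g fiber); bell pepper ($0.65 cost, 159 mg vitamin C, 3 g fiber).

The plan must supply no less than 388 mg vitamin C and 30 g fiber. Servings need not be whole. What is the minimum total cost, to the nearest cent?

This is a tiny linear program; its minimum lies at a vertex of the feasible set. List the vertices and price them.
avocado only: max(388/13, 30/8) = 29.85 servings → $43.28.
broccoli only: max(388/123, 30/3) = 10 servings → $8.50.
banana only: max(388/8, 30/3) = 48.5 servings → $9.70.
bell pepper only: max(388/159, 30/3) = 10 servings → $6.50.
avocado + broccoli with both tight: 2.673 servings and 2.872 servings → $6.32.
avocado + banana: the both-tight solution has a negative serving — not a feasible corner.
avocado + bell pepper with both tight: 2.925 servings and 2.201 servings → $5.67.
broccoli + banana with both tight: 2.678 servings and 7.322 servings → $3.74.
broccoli + bell pepper with both targets exact would need a negative amount; discard.
banana + bell pepper with both tight: 7.96 servings and 2.04 servings → $2.92.
The minimum over all feasible corners is $2.92.

$2.92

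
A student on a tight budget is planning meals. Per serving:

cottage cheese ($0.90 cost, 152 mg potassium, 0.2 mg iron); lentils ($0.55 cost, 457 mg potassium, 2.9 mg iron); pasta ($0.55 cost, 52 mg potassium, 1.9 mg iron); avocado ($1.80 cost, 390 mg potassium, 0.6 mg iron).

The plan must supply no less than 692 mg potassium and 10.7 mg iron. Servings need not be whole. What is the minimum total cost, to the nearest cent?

$2.03

The cheapest plan sits at a corner of the feasible region — with two constraints it uses at most two foods.
cottage cheese only: max(692/152, 10.7/0.2) = 53.5 servings → $48.15.
lentils only: max(692/457, 10.7/2.9) = 3.69 servings → $2.03.
pasta only: max(692/52, 10.7/1.9) = 13.31 servings → $7.32.
avocado only: max(692/390, 10.7/0.6) = 17.83 servings → $32.10.
cottage cheese + lentils: the both-tight solution has a negative serving — not a feasible corner.
cottage cheese + pasta with both tight: 2.724 servings and 5.345 servings → $5.39.
cottage cheese + avocado: intersection lies outside the first quadrant.
lentils + pasta with both tight: 1.057 servings and 4.018 servings → $2.79.
lentils + avocado with both targets exact would need a negative amount; discard.
pasta + avocado with both tight: 5.294 servings and 1.068 servings → $4.84.
The minimum over all feasible corners is $2.03.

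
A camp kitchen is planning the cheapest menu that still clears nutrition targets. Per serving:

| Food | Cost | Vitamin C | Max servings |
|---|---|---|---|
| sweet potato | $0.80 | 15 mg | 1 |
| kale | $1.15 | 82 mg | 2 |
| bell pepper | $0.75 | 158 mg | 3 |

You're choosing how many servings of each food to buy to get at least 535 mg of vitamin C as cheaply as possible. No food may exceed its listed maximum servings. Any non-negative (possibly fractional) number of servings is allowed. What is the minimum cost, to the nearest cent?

Cost per mg of vitamin C: bell pepper $0.0047, kale $0.0140, sweet potato $0.0533.
Take 3 servings of bell pepper: +474.0 mg vitamin C for $2.25 (total $2.25, still need 61.0 mg).
Take 0.7439 servings of kale: +61.0 mg vitamin C for $0.86 (total $3.11, still need 0.0 mg).
Greedy by cheapest-per-mg is optimal for a single linear constraint, so the minimum cost is $3.11.

$3.11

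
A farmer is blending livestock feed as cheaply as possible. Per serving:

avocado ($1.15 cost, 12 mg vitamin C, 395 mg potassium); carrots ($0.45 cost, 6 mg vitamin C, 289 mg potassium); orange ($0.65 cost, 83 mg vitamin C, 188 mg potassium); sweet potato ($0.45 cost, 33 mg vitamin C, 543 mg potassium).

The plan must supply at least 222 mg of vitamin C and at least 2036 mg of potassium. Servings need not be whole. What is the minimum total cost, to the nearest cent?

$2.37

With two linear requirements the optimum uses one or two foods; enumerate the corners.
avocado only: max(222/12, 2036/395) = 18.5 servings → $21.27.
carrots only: max(222/6, 2036/289) = 37 servings → $16.65.
orange only: max(222/83, 2036/188) = 10.83 servings → $7.04.
sweet potato only: max(222/33, 2036/543) = 6.727 servings → $3.03.
avocado + carrots: the both-tight solution has a negative serving — not a feasible corner.
avocado + orange with both tight: 4.168 servings and 2.072 servings → $6.14.
avocado + sweet potato: intersection lies outside the first quadrant.
carrots + orange with both tight: 5.567 servings and 2.272 servings → $3.98.
carrots + sweet potato: the both-tight solution has a negative serving — not a feasible corner.
orange + sweet potato with both tight: 1.373 servings and 3.274 servings → $2.37.
Cheapest feasible corner: $2.37.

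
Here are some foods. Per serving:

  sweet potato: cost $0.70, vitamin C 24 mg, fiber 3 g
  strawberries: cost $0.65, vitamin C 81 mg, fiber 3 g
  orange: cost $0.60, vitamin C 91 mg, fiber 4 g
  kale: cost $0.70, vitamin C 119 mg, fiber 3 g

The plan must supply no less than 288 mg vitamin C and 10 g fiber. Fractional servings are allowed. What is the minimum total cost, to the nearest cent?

With two linear requirements the optimum uses one or two foods; enumerate the corners.
sweet potato only: max(288/24, 10/3) = 12 servings → $8.40.
strawberries only: max(288/81, 10/3) = 3.556 servings → $2.31.
orange only: max(288/91, 10/4) = 3.165 servings → $1.90.
kale only: max(288/119, 10/3) = 3.333 servings → $2.33.
sweet potato + strawberries with both targets exact would need a negative amount; discard.
sweet potato + orange: the both-tight solution has a negative serving — not a feasible corner.
sweet potato + kale with both tight: 1.144 servings and 2.189 servings → $2.33.
strawberries + orange: intersection lies outside the first quadrant.
strawberries + kale with both tight: 2.86 servings and 0.4737 servings → $2.19.
orange + kale with both tight: 1.606 servings and 1.192 servings → $1.80.
So the least-cost plan costs $1.80.

$1.80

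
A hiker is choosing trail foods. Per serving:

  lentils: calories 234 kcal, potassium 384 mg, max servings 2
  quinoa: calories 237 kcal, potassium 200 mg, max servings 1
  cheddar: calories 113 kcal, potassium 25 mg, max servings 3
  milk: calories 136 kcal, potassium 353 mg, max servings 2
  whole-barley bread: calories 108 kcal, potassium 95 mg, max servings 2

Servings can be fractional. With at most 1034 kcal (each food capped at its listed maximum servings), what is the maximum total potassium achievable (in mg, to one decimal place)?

Potassium per kcal: milk 2.596, lentils 1.641, whole-barley bread 0.8796, quinoa 0.8439, cheddar 0.2212.
Take 2 servings of milk: uses 272 kcal, +706.0 mg potassium (running total 706.0 mg).
Take 2 servings of lentils: uses 468 kcal, +768.0 mg potassium (running total 1474.0 mg).
Take 2 servings of whole-barley bread: uses 216 kcal, +190.0 mg potassium (running total 1664.0 mg).
Take 0.3291 servings of quinoa: uses 78 kcal, +65.8 mg potassium (running total 1729.8 mg).
Filling greedily by potassium-per-kcal is optimal for one linear limit, giving 1729.8 mg.

1729.8 mg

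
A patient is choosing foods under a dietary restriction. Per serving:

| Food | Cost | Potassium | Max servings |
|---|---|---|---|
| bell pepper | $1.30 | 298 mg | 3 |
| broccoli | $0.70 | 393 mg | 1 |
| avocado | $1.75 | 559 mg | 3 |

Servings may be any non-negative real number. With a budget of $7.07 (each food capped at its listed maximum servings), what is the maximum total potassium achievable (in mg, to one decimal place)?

2326.7 mg

Potassium per dollar: broccoli 561.4, avocado 319.4, bell pepper 229.2.
Take 1 serving of broccoli: spends $0.70, +393.0 mg potassium (running total 393.0 mg).
Take 3 servings of avocado: spends $5.25, +1677.0 mg potassium (running total 2070.0 mg).
Take 0.8615 servings of bell pepper: spends $1.12, +256.7 mg potassium (running total 2326.7 mg).
Filling greedily by potassium-per-dollar is optimal for one linear limit, giving 2326.7 mg.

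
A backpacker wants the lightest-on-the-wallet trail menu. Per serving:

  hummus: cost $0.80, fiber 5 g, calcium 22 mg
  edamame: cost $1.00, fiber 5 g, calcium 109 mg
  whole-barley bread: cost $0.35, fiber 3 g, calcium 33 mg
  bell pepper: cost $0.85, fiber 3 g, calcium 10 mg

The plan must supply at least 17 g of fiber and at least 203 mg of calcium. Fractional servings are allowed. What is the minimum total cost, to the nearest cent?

With two linear requirements the optimum uses one or two foods; enumerate the corners.
hummus only: max(17/5, 203/22) = 9.227 servings → $7.38.
edamame only: max(17/5, 203/109) = 3.4 servings → $3.40.
whole-barley bread only: max(17/3, 203/33) = 6.152 servings → $2.15.
bell pepper only: max(17/3, 203/10) = 20.3 servings → $17.25.
hummus + edamame with both tight: 1.926 servings and 1.474 servings → $3.01.
hummus + whole-barley bread: the both-tight solution has a negative serving — not a feasible corner.
hummus + bell pepper: the both-tight solution has a negative serving — not a feasible corner.
edamame + whole-barley bread with both tight: 0.2963 servings and 5.173 servings → $2.11.
edamame + bell pepper with both tight: 1.585 servings and 3.025 servings → $4.16.
whole-barley bread + bell pepper with both targets exact would need a negative amount; discard.
So the least-cost plan costs $2.11.

$2.11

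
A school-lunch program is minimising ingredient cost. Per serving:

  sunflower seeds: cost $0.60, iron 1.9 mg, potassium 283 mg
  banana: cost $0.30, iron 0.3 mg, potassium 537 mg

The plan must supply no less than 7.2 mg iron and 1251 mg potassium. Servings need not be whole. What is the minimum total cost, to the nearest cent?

For a min-cost LP with two ≥-constraints, a basic feasible solution has at most two positive variables.
sunflower seeds only: max(7.2/1.9, 1251/283) = 4.42 servings → $2.65.
banana only: max(7.2/0.3, 1251/537) = 24 servings → $7.20.
sunflower seeds + banana with both tight: 3.732 servings and 0.3627 servings → $2.35.
The minimum over all feasible corners is $2.35.

$2.35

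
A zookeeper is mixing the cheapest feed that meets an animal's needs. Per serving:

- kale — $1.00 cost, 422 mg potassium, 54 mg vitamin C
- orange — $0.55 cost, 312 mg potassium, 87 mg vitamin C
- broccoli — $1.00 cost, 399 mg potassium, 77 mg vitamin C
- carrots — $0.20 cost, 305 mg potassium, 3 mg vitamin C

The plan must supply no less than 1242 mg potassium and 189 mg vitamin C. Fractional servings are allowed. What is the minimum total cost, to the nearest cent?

The cheapest plan sits at a corner of the feasible region — with two constraints it uses at most two foods.
kale only: max(1242/422, 189/54) = 3.5 servings → $3.50.
orange only: max(1242/312, 189/87) = 3.981 servings → $2.19.
broccoli only: max(1242/399, 189/77) = 3.113 servings → $3.11.
carrots only: max(1242/305, 189/3) = 63 servings → $12.60.
kale + orange with both tight: 2.471 servings and 0.6388 servings → $2.82.
kale + broccoli with both tight: 1.847 servings and 1.159 servings → $3.01.
kale + carrots: intersection lies outside the first quadrant.
orange + broccoli: the both-tight solution has a negative serving — not a feasible corner.
orange + carrots with both tight: 2.106 servings and 1.917 servings → $1.54.
broccoli + carrots with both tight: 2.419 servings and 0.9073 servings → $2.60.
So the least-cost plan costs $1.54.

$1.54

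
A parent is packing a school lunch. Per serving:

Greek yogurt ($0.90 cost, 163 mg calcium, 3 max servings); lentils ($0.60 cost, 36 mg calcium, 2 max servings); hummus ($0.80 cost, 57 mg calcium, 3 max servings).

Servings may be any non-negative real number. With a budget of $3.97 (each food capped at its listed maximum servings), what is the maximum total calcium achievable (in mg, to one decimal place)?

579.5 mg

Calcium per dollar: Greek yogurt 181.1, hummus 71.25, lentils 60.
Take 3 servings of Greek yogurt: spends $2.70, +489.0 mg calcium (running total 489.0 mg).
Take 1.587 servings of hummus: spends $1.27, +90.5 mg calcium (running total 579.5 mg).
Greedy by best ratio exhausts the cost allowance optimally: 579.5 mg.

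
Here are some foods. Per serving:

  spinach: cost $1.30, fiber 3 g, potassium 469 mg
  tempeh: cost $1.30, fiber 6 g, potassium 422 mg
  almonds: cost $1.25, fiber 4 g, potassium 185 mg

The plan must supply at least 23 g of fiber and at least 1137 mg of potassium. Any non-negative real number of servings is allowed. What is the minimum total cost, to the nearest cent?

This is a tiny linear program; its minimum lies at a vertex of the feasible set. List the vertices and price them.
spinach only: max(23/3, 1137/469) = 7.667 servings → $9.97.
tempeh only: max(23/6, 1137/422) = 3.833 servings → $4.98.
almonds only: max(23/4, 1137/185) = 6.146 servings → $7.68.
spinach + tempeh: the both-tight solution has a negative serving — not a feasible corner.
spinach + almonds with both tight: 0.2218 servings and 5.584 servings → $7.27.
tempeh + almonds with both tight: 0.5069 servings and 4.99 servings → $6.90.
The minimum over all feasible corners is $4.98.

$4.98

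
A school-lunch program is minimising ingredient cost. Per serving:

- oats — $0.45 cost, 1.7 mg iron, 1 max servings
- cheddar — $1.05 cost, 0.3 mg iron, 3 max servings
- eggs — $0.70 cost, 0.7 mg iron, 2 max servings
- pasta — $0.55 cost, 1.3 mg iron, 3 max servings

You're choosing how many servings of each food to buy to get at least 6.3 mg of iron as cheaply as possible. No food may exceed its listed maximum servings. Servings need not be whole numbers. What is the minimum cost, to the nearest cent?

Cost per mg of iron: oats $0.2647, pasta $0.4231, eggs $1.0000, cheddar $3.5000.
Take 1 serving of oats: +1.7 mg iron for $0.45 (total $0.45, still need 4.6 mg).
Take 3 servings of pasta: +3.9 mg iron for $1.65 (total $2.10, still need 0.7 mg).
Take 1 serving of eggs: +0.7 mg iron for $0.70 (total $2.80, still need 0.0 mg).
Filling from the cheapest source first is optimal under one linear minimum: $2.80.

$2.80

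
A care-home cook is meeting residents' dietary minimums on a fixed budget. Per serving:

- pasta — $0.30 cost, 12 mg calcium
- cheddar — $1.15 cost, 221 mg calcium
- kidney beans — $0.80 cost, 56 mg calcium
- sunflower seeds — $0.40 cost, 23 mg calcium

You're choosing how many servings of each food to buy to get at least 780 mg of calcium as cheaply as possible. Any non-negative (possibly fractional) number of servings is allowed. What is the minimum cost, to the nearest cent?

Cost per mg of calcium: cheddar $0.0052, kidney beans $0.0143, sunflower seeds $0.0174, pasta $0.0250.
With no serving limits, use only cheddar: 780 mg / 221 mg = 3.529 servings × $1.15 = $4.06.

$4.06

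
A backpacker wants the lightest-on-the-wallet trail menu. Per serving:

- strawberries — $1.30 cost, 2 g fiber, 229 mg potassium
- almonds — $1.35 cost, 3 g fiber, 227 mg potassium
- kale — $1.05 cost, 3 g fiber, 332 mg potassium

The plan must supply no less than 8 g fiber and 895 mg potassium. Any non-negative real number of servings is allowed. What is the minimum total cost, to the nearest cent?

Compare the cost at each extreme point of the feasible region.
strawberries only: max(8/2, 895/229) = 4 servings → $5.20.
almonds only: max(8/3, 895/227) = 3.943 servings → $5.32.
kale only: max(8/3, 895/332) = 2.696 servings → $2.83.
strawberries + almonds with both tight: 3.73 servings and 0.1803 servings → $5.09.
strawberries + kale with both tight: 1.261 servings and 1.826 servings → $3.56.
almonds + kale: intersection lies outside the first quadrant.
The minimum over all feasible corners is $2.83.

$2.83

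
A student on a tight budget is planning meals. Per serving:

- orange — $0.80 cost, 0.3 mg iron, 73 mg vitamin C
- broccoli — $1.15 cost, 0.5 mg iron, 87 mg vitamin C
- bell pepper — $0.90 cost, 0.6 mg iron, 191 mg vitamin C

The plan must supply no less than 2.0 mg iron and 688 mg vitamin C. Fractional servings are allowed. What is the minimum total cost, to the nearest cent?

Compare the cost at each extreme point of the feasible region.
orange only: max(2.0/0.3, 688/73) = 9.425 servings → $7.54.
broccoli only: max(2.0/0.5, 688/87) = 7.908 servings → $9.09.
bell pepper only: max(2.0/0.6, 688/191) = 3.602 servings → $3.24.
orange + broccoli with both targets exact would need a negative amount; discard.
orange + bell pepper: the both-tight solution has a negative serving — not a feasible corner.
broccoli + bell pepper with both targets exact would need a negative amount; discard.
The minimum over all feasible corners is $3.24.

$3.24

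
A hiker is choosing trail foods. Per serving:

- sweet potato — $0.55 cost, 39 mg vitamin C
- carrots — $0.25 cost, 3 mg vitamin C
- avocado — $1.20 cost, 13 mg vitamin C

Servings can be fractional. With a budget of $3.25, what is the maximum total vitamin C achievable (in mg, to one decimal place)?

Vitamin C per dollar: sweet potato 70.91, carrots 12, avocado 10.83.
With no serving limits, spend the whole cost allowance on sweet potato: $3.25 / $0.55 × 39 mg = 230.5 mg.

230.5 mg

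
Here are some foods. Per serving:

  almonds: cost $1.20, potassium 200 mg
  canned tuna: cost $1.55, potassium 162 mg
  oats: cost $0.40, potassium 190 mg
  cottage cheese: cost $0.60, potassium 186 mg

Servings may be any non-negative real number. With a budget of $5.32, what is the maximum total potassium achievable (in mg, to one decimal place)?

2527.0 mg

Potassium per dollar: oats 475, cottage cheese 310, almonds 166.7, canned tuna 104.5.
With no serving limits, spend the whole cost allowance on oats: $5.32 / $0.40 × 190 mg = 2527.0 mg.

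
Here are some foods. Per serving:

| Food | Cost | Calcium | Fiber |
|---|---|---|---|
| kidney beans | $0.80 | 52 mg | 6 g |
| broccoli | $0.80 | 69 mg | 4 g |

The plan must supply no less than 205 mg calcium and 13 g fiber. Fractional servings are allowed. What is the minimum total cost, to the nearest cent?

With two linear requirements the optimum uses one or two foods; enumerate the corners.
kidney beans only: max(205/52, 13/6) = 3.942 servings → $3.15.
broccoli only: max(205/69, 13/4) = 3.25 servings → $2.60.
kidney beans + broccoli with both tight: 0.3738 servings and 2.689 servings → $2.45.
The minimum over all feasible corners is $2.45.

$2.45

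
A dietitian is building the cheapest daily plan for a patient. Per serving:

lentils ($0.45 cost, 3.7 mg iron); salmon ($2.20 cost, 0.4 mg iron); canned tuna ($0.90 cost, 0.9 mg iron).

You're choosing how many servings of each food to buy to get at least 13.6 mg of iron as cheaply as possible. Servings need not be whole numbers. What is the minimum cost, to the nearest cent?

$1.65

Cost per mg of iron: lentils $0.1216, canned tuna $1.0000, salmon $5.5000.
With no serving limits, use only lentils: 13.6 mg / 3.7 mg = 3.676 servings × $0.45 = $1.65.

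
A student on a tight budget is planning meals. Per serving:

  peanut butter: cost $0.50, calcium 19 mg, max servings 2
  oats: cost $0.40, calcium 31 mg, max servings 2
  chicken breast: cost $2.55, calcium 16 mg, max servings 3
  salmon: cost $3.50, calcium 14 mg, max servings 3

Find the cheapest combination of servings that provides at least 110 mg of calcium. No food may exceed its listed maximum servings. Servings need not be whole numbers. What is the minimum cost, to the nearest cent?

$3.39

Cost per mg of calcium: oats $0.0129, peanut butter $0.0263, chicken breast $0.1594, salmon $0.2500.
Take 2 servings of oats: +62.0 mg calcium for $0.80 (total $0.80, still need 48.0 mg).
Take 2 servings of peanut butter: +38.0 mg calcium for $1.00 (total $1.80, still need 10.0 mg).
Take 0.625 servings of chicken breast: +10.0 mg calcium for $1.59 (total $3.39, still need 0.0 mg).
Filling from the cheapest source first is optimal under one linear minimum: $3.39.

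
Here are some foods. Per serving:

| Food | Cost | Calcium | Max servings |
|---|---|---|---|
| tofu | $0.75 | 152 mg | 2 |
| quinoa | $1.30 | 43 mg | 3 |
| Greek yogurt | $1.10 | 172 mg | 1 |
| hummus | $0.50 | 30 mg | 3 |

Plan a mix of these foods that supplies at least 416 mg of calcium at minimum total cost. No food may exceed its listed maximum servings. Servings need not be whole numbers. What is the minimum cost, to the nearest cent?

$2.22

Cost per mg of calcium: tofu $0.0049, Greek yogurt $0.0064, hummus $0.0167, quinoa $0.0302.
Take 2 servings of tofu: +304.0 mg calcium for $1.50 (total $1.50, still need 112.0 mg).
Take 0.6512 servings of Greek yogurt: +112.0 mg calcium for $0.72 (total $2.22, still need 0.0 mg).
Greedy by cheapest-per-mg is optimal for a single linear constraint, so the minimum cost is $2.22.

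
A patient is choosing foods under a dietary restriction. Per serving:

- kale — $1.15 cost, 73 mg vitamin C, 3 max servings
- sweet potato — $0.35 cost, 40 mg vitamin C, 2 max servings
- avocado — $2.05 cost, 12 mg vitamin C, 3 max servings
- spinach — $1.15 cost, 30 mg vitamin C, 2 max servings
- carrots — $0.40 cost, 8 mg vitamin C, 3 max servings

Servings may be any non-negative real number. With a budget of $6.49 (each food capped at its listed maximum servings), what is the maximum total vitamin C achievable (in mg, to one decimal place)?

359.8 mg

Vitamin C per dollar: sweet potato 114.3, kale 63.48, spinach 26.09, carrots 20, avocado 5.854.
Take 2 servings of sweet potato: spends $0.70, +80.0 mg vitamin C (running total 80.0 mg).
Take 3 servings of kale: spends $3.45, +219.0 mg vitamin C (running total 299.0 mg).
Take 2 servings of spinach: spends $2.30, +60.0 mg vitamin C (running total 359.0 mg).
Take 0.1 servings of carrots: spends $0.04, +0.8 mg vitamin C (running total 359.8 mg).
Filling greedily by vitamin C-per-dollar is optimal for one linear limit, giving 359.8 mg.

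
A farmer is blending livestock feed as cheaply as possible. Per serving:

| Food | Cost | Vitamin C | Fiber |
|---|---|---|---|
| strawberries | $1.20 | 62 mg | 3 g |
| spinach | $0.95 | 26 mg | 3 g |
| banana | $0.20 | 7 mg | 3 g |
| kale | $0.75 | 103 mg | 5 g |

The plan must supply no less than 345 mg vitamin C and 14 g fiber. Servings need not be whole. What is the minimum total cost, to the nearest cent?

A basic optimal solution has at most two foods positive. Try each food alone and each pair with both targets met exactly.
strawberries only: max(345/62, 14/3) = 5.565 servings → $6.68.
spinach only: max(345/26, 14/3) = 13.27 servings → $12.61.
banana only: max(345/7, 14/3) = 49.29 servings → $9.86.
kale only: max(345/103, 14/5) = 3.35 servings → $2.51.
strawberries + spinach with both targets exact would need a negative amount; discard.
strawberries + banana: intersection lies outside the first quadrant.
strawberries + kale: intersection lies outside the first quadrant.
spinach + banana: intersection lies outside the first quadrant.
spinach + kale: the both-tight solution has a negative serving — not a feasible corner.
banana + kale with both targets exact would need a negative amount; discard.
The minimum over all feasible corners is $2.51.

$2.51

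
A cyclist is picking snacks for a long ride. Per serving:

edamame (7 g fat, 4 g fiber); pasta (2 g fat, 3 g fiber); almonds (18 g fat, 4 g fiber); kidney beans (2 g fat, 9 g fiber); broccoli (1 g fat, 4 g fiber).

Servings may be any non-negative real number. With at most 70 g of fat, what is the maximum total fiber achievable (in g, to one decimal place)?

315.0 g

Fiber per g fat: kidney beans 4.5, broccoli 4, pasta 1.5, edamame 0.5714, almonds 0.2222.
With no serving limits, spend the whole fat allowance on kidney beans: 70 g / 2 g × 9 g = 315.0 g.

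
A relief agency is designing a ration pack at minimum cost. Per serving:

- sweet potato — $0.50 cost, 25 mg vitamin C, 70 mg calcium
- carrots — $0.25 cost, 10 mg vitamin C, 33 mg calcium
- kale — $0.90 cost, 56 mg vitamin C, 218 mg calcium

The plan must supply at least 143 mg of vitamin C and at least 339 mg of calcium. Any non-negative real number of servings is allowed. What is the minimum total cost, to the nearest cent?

$2.30

A basic optimal solution has at most two foods positive. Try each food alone and each pair with both targets met exactly.
sweet potato only: max(143/25, 339/70) = 5.72 servings → $2.86.
carrots only: max(143/10, 339/33) = 14.3 servings → $3.58.
kale only: max(143/56, 339/218) = 2.554 servings → $2.30.
sweet potato + carrots: intersection lies outside the first quadrant.
sweet potato + kale: intersection lies outside the first quadrant.
carrots + kale with both targets exact would need a negative amount; discard.
Cheapest feasible corner: $2.30.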